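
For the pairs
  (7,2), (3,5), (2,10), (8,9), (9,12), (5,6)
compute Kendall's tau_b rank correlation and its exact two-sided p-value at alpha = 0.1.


Step 1: Enumerate the 15 unordered pairs (i,j) with i<j and classify each by sign(x_j-x_i) * sign(y_j-y_i).
  (1,2):dx=-4,dy=+3->D; (1,3):dx=-5,dy=+8->D; (1,4):dx=+1,dy=+7->C; (1,5):dx=+2,dy=+10->C
  (1,6):dx=-2,dy=+4->D; (2,3):dx=-1,dy=+5->D; (2,4):dx=+5,dy=+4->C; (2,5):dx=+6,dy=+7->C
  (2,6):dx=+2,dy=+1->C; (3,4):dx=+6,dy=-1->D; (3,5):dx=+7,dy=+2->C; (3,6):dx=+3,dy=-4->D
  (4,5):dx=+1,dy=+3->C; (4,6):dx=-3,dy=-3->C; (5,6):dx=-4,dy=-6->C
Step 2: C = 9, D = 6, total pairs = 15.
Step 3: tau = (C - D)/(n(n-1)/2) = (9 - 6)/15 = 0.200000.
Step 4: Exact two-sided p-value (enumerate n! = 720 permutations of y under H0): p = 0.719444.
Step 5: alpha = 0.1. fail to reject H0.

tau_b = 0.2000 (C=9, D=6), p = 0.719444, fail to reject H0.


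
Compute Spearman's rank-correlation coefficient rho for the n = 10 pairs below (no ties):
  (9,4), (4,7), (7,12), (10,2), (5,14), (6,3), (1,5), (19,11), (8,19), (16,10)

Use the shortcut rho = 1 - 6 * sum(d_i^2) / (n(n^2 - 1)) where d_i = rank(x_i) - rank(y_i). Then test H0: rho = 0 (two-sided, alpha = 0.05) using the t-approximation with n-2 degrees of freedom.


Step 1: Rank x and y separately (midranks; no ties here).
rank(x): 9->7, 4->2, 7->5, 10->8, 5->3, 6->4, 1->1, 19->10, 8->6, 16->9
rank(y): 4->3, 7->5, 12->8, 2->1, 14->9, 3->2, 5->4, 11->7, 19->10, 10->6
Step 2: d_i = R_x(i) - R_y(i); compute d_i^2.
  (7-3)^2=16, (2-5)^2=9, (5-8)^2=9, (8-1)^2=49, (3-9)^2=36, (4-2)^2=4, (1-4)^2=9, (10-7)^2=9, (6-10)^2=16, (9-6)^2=9
sum(d^2) = 166.
Step 3: rho = 1 - 6*166 / (10*(10^2 - 1)) = 1 - 996/990 = -0.006061.
Step 4: Under H0, t = rho * sqrt((n-2)/(1-rho^2)) = -0.0171 ~ t(8).
Step 5: Two-sided p-value from the t-distribution with 8 df = 0.986743.
Step 6: alpha = 0.05. fail to reject H0.

rho = -0.0061, p = 0.986743, fail to reject H0 at alpha = 0.05.


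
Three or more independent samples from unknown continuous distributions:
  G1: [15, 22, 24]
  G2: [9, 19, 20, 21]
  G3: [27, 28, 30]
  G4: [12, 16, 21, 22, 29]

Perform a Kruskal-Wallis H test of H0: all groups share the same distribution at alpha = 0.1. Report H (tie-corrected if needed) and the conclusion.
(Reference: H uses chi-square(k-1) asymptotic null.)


Step 1: Combine all N = 15 observations and assign midranks.
sorted (value, group, rank): (9,G2,1), (12,G4,2), (15,G1,3), (16,G4,4), (19,G2,5), (20,G2,6), (21,G2,7.5), (21,G4,7.5), (22,G1,9.5), (22,G4,9.5), (24,G1,11), (27,G3,12), (28,G3,13), (29,G4,14), (30,G3,15)
Step 2: Sum ranks within each group.
R_1 = 23.5 (n_1 = 3)
R_2 = 19.5 (n_2 = 4)
R_3 = 40 (n_3 = 3)
R_4 = 37 (n_4 = 5)
Step 3: H = 12/(N(N+1)) * sum(R_i^2/n_i) - 3(N+1)
     = 12/(15*16) * (23.5^2/3 + 19.5^2/4 + 40^2/3 + 37^2/5) - 3*16
     = 0.050000 * 1086.28 - 48
     = 6.313958.
Step 4: Ties present; correction factor C = 1 - 12/(15^3 - 15) = 0.996429. Corrected H = 6.313958 / 0.996429 = 6.336589.
Step 5: Under H0, H ~ chi^2(3); p-value = 0.096335.
Step 6: alpha = 0.1. reject H0.

H = 6.3366, df = 3, p = 0.096335, reject H0.


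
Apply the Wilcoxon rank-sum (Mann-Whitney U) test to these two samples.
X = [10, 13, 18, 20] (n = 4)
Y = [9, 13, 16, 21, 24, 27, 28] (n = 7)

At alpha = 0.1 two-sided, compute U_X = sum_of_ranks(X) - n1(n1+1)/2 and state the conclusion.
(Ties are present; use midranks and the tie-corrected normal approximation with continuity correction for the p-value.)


Step 1: Combine and sort all 11 observations; assign midranks.
sorted (value, group): (9,Y), (10,X), (13,X), (13,Y), (16,Y), (18,X), (20,X), (21,Y), (24,Y), (27,Y), (28,Y)
ranks: 9->1, 10->2, 13->3.5, 13->3.5, 16->5, 18->6, 20->7, 21->8, 24->9, 27->10, 28->11
Step 2: Rank sum for X: R1 = 2 + 3.5 + 6 + 7 = 18.5.
Step 3: U_X = R1 - n1(n1+1)/2 = 18.5 - 4*5/2 = 18.5 - 10 = 8.5.
       U_Y = n1*n2 - U_X = 28 - 8.5 = 19.5.
Step 4: Ties are present, so use the tie-corrected normal approximation (with continuity correction) for the p-value.
Step 5: p-value = 0.343605; compare to alpha = 0.1. fail to reject H0.

U_X = 8.5, p = 0.343605, fail to reject H0 at alpha = 0.1.


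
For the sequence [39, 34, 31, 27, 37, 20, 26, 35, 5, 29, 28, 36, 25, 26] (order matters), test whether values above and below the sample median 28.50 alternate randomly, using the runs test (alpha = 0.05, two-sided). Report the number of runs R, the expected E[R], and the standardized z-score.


Step 1: Compute median = 28.50; label A = above, B = below.
Labels in order: AAABABBABABABB  (n_A = 7, n_B = 7)
Step 2: Count runs R = 10.
Step 3: Under H0 (random ordering), E[R] = 2*n_A*n_B/(n_A+n_B) + 1 = 2*7*7/14 + 1 = 8.0000.
        Var[R] = 2*n_A*n_B*(2*n_A*n_B - n_A - n_B) / ((n_A+n_B)^2 * (n_A+n_B-1)) = 8232/2548 = 3.2308.
        SD[R] = 1.7974.
Step 4: Continuity-corrected z = (R - 0.5 - E[R]) / SD[R] = (10 - 0.5 - 8.0000) / 1.7974 = 0.8345.
Step 5: Two-sided p-value via normal approximation = 2*(1 - Phi(|z|)) = 0.403986.
Step 6: alpha = 0.05. fail to reject H0.

R = 10, z = 0.8345, p = 0.403986, fail to reject H0.


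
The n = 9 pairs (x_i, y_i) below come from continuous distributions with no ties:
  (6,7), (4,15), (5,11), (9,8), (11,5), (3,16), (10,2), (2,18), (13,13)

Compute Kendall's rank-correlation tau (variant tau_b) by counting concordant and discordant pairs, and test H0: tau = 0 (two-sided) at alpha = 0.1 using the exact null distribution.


Step 1: Enumerate the 36 unordered pairs (i,j) with i<j and classify each by sign(x_j-x_i) * sign(y_j-y_i).
  (1,2):dx=-2,dy=+8->D; (1,3):dx=-1,dy=+4->D; (1,4):dx=+3,dy=+1->C; (1,5):dx=+5,dy=-2->D
  (1,6):dx=-3,dy=+9->D; (1,7):dx=+4,dy=-5->D; (1,8):dx=-4,dy=+11->D; (1,9):dx=+7,dy=+6->C
  (2,3):dx=+1,dy=-4->D; (2,4):dx=+5,dy=-7->D; (2,5):dx=+7,dy=-10->D; (2,6):dx=-1,dy=+1->D
  (2,7):dx=+6,dy=-13->D; (2,8):dx=-2,dy=+3->D; (2,9):dx=+9,dy=-2->D; (3,4):dx=+4,dy=-3->D
  (3,5):dx=+6,dy=-6->D; (3,6):dx=-2,dy=+5->D; (3,7):dx=+5,dy=-9->D; (3,8):dx=-3,dy=+7->D
  (3,9):dx=+8,dy=+2->C; (4,5):dx=+2,dy=-3->D; (4,6):dx=-6,dy=+8->D; (4,7):dx=+1,dy=-6->D
  (4,8):dx=-7,dy=+10->D; (4,9):dx=+4,dy=+5->C; (5,6):dx=-8,dy=+11->D; (5,7):dx=-1,dy=-3->C
  (5,8):dx=-9,dy=+13->D; (5,9):dx=+2,dy=+8->C; (6,7):dx=+7,dy=-14->D; (6,8):dx=-1,dy=+2->D
  (6,9):dx=+10,dy=-3->D; (7,8):dx=-8,dy=+16->D; (7,9):dx=+3,dy=+11->C; (8,9):dx=+11,dy=-5->D
Step 2: C = 7, D = 29, total pairs = 36.
Step 3: tau = (C - D)/(n(n-1)/2) = (7 - 29)/36 = -0.611111.
Step 4: Exact two-sided p-value (enumerate n! = 362880 permutations of y under H0): p = 0.024741.
Step 5: alpha = 0.1. reject H0.

tau_b = -0.6111 (C=7, D=29), p = 0.024741, reject H0.


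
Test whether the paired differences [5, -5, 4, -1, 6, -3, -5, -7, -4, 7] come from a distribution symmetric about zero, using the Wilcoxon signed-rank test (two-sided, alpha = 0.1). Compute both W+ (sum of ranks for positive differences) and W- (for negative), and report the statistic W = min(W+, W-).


Step 1: Drop any zero differences (none here) and take |d_i|.
|d| = [5, 5, 4, 1, 6, 3, 5, 7, 4, 7]
Step 2: Midrank |d_i| (ties get averaged ranks).
ranks: |5|->6, |5|->6, |4|->3.5, |1|->1, |6|->8, |3|->2, |5|->6, |7|->9.5, |4|->3.5, |7|->9.5
Step 3: Attach original signs; sum ranks with positive sign and with negative sign.
W+ = 6 + 3.5 + 8 + 9.5 = 27
W- = 6 + 1 + 2 + 6 + 9.5 + 3.5 = 28
(Check: W+ + W- = 55 should equal n(n+1)/2 = 55.)
Step 4: Test statistic W = min(W+, W-) = 27.
Step 5: Ties in |d|, so use the tie-corrected normal approximation.
        E[W] = n(n+1)/4 = 10*11/4 = 27.5.
        Tie groups: |d|=4 (t=2), |d|=5 (t=3), |d|=7 (t=2); sum(t^3 - t) = 36.
        Var[W] = n(n+1)(2n+1)/24 - sum(t^3-t)/48 = 2310/24 - 36/48 = 95.5.
        z = (W - E[W]) / sqrt(Var[W]) = (27 - 27.5) / 9.7724 = -0.0512.
        Two-sided p = 2*Phi(z) = 0.959194.
Step 6: alpha = 0.1. fail to reject H0.

W+ = 27, W- = 28, W = min = 27, p = 0.959194, fail to reject H0.


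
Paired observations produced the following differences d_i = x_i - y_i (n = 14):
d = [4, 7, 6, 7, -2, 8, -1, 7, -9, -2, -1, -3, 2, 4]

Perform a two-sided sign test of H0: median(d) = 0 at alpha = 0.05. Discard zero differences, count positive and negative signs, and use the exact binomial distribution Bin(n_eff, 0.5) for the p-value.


Step 1: Discard zero differences. Original n = 14; n_eff = number of nonzero differences = 14.
Nonzero differences (with sign): +4, +7, +6, +7, -2, +8, -1, +7, -9, -2, -1, -3, +2, +4
Step 2: Count signs: positive = 8, negative = 6.
Step 3: Under H0: P(positive) = 0.5, so the number of positives S ~ Bin(14, 0.5).
Step 4: Two-sided exact p-value = sum of Bin(14,0.5) probabilities at or below the observed probability = 0.790527.
Step 5: alpha = 0.05. fail to reject H0.

n_eff = 14, pos = 8, neg = 6, p = 0.790527, fail to reject H0.


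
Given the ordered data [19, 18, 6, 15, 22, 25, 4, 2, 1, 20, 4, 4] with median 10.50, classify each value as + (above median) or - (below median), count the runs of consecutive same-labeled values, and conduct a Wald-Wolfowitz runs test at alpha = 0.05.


Step 1: Compute median = 10.50; label A = above, B = below.
Labels in order: AABAAABBBABB  (n_A = 6, n_B = 6)
Step 2: Count runs R = 6.
Step 3: Under H0 (random ordering), E[R] = 2*n_A*n_B/(n_A+n_B) + 1 = 2*6*6/12 + 1 = 7.0000.
        Var[R] = 2*n_A*n_B*(2*n_A*n_B - n_A - n_B) / ((n_A+n_B)^2 * (n_A+n_B-1)) = 4320/1584 = 2.7273.
        SD[R] = 1.6514.
Step 4: Continuity-corrected z = (R + 0.5 - E[R]) / SD[R] = (6 + 0.5 - 7.0000) / 1.6514 = -0.3028.
Step 5: Two-sided p-value via normal approximation = 2*(1 - Phi(|z|)) = 0.762069.
Step 6: alpha = 0.05. fail to reject H0.

R = 6, z = -0.3028, p = 0.762069, fail to reject H0.


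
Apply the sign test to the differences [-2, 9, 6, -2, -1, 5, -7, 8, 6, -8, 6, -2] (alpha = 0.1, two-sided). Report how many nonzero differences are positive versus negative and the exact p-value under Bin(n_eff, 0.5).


Step 1: Discard zero differences. Original n = 12; n_eff = number of nonzero differences = 12.
Nonzero differences (with sign): -2, +9, +6, -2, -1, +5, -7, +8, +6, -8, +6, -2
Step 2: Count signs: positive = 6, negative = 6.
Step 3: Under H0: P(positive) = 0.5, so the number of positives S ~ Bin(12, 0.5).
Step 4: Two-sided exact p-value = sum of Bin(12,0.5) probabilities at or below the observed probability = 1.000000.
Step 5: alpha = 0.1. fail to reject H0.

n_eff = 12, pos = 6, neg = 6, p = 1.000000, fail to reject H0.


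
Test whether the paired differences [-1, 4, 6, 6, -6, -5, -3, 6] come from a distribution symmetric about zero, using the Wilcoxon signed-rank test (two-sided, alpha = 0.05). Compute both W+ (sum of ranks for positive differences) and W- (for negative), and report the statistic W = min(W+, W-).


Step 1: Drop any zero differences (none here) and take |d_i|.
|d| = [1, 4, 6, 6, 6, 5, 3, 6]
Step 2: Midrank |d_i| (ties get averaged ranks).
ranks: |1|->1, |4|->3, |6|->6.5, |6|->6.5, |6|->6.5, |5|->4, |3|->2, |6|->6.5
Step 3: Attach original signs; sum ranks with positive sign and with negative sign.
W+ = 3 + 6.5 + 6.5 + 6.5 = 22.5
W- = 1 + 6.5 + 4 + 2 = 13.5
(Check: W+ + W- = 36 should equal n(n+1)/2 = 36.)
Step 4: Test statistic W = min(W+, W-) = 13.5.
Step 5: Ties in |d|, so use the tie-corrected normal approximation.
        E[W] = n(n+1)/4 = 8*9/4 = 18.
        Tie groups: |d|=6 (t=4); sum(t^3 - t) = 60.
        Var[W] = n(n+1)(2n+1)/24 - sum(t^3-t)/48 = 1224/24 - 60/48 = 49.75.
        z = (W - E[W]) / sqrt(Var[W]) = (13.5 - 18) / 7.0534 = -0.6380.
        Two-sided p = 2*Phi(z) = 0.523478.
Step 6: alpha = 0.05. fail to reject H0.

W+ = 22.5, W- = 13.5, W = min = 13.5, p = 0.523478, fail to reject H0.


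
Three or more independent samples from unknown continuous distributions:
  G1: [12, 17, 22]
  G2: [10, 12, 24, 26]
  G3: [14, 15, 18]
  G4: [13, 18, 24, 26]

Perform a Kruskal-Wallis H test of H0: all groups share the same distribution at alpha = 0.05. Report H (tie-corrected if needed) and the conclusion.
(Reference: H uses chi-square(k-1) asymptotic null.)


Step 1: Combine all N = 14 observations and assign midranks.
sorted (value, group, rank): (10,G2,1), (12,G1,2.5), (12,G2,2.5), (13,G4,4), (14,G3,5), (15,G3,6), (17,G1,7), (18,G3,8.5), (18,G4,8.5), (22,G1,10), (24,G2,11.5), (24,G4,11.5), (26,G2,13.5), (26,G4,13.5)
Step 2: Sum ranks within each group.
R_1 = 19.5 (n_1 = 3)
R_2 = 28.5 (n_2 = 4)
R_3 = 19.5 (n_3 = 3)
R_4 = 37.5 (n_4 = 4)
Step 3: H = 12/(N(N+1)) * sum(R_i^2/n_i) - 3(N+1)
     = 12/(14*15) * (19.5^2/3 + 28.5^2/4 + 19.5^2/3 + 37.5^2/4) - 3*15
     = 0.057143 * 808.125 - 45
     = 1.178571.
Step 4: Ties present; correction factor C = 1 - 24/(14^3 - 14) = 0.991209. Corrected H = 1.178571 / 0.991209 = 1.189024.
Step 5: Under H0, H ~ chi^2(3); p-value = 0.755638.
Step 6: alpha = 0.05. fail to reject H0.

H = 1.1890, df = 3, p = 0.755638, fail to reject H0.


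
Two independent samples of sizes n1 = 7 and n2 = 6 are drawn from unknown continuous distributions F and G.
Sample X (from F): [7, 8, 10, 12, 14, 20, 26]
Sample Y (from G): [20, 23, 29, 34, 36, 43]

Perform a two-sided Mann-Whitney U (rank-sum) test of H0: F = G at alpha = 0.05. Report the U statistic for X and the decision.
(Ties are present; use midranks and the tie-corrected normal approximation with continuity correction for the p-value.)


Step 1: Combine and sort all 13 observations; assign midranks.
sorted (value, group): (7,X), (8,X), (10,X), (12,X), (14,X), (20,X), (20,Y), (23,Y), (26,X), (29,Y), (34,Y), (36,Y), (43,Y)
ranks: 7->1, 8->2, 10->3, 12->4, 14->5, 20->6.5, 20->6.5, 23->8, 26->9, 29->10, 34->11, 36->12, 43->13
Step 2: Rank sum for X: R1 = 1 + 2 + 3 + 4 + 5 + 6.5 + 9 = 30.5.
Step 3: U_X = R1 - n1(n1+1)/2 = 30.5 - 7*8/2 = 30.5 - 28 = 2.5.
       U_Y = n1*n2 - U_X = 42 - 2.5 = 39.5.
Step 4: Ties are present, so use the tie-corrected normal approximation (with continuity correction) for the p-value.
Step 5: p-value = 0.010025; compare to alpha = 0.05. reject H0.

U_X = 2.5, p = 0.010025, reject H0 at alpha = 0.05.


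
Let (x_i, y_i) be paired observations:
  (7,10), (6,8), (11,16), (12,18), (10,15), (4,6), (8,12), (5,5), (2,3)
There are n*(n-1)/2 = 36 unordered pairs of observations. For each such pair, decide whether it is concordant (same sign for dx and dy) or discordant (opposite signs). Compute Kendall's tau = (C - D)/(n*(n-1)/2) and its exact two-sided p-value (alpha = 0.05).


Step 1: Enumerate the 36 unordered pairs (i,j) with i<j and classify each by sign(x_j-x_i) * sign(y_j-y_i).
  (1,2):dx=-1,dy=-2->C; (1,3):dx=+4,dy=+6->C; (1,4):dx=+5,dy=+8->C; (1,5):dx=+3,dy=+5->C
  (1,6):dx=-3,dy=-4->C; (1,7):dx=+1,dy=+2->C; (1,8):dx=-2,dy=-5->C; (1,9):dx=-5,dy=-7->C
  (2,3):dx=+5,dy=+8->C; (2,4):dx=+6,dy=+10->C; (2,5):dx=+4,dy=+7->C; (2,6):dx=-2,dy=-2->C
  (2,7):dx=+2,dy=+4->C; (2,8):dx=-1,dy=-3->C; (2,9):dx=-4,dy=-5->C; (3,4):dx=+1,dy=+2->C
  (3,5):dx=-1,dy=-1->C; (3,6):dx=-7,dy=-10->C; (3,7):dx=-3,dy=-4->C; (3,8):dx=-6,dy=-11->C
  (3,9):dx=-9,dy=-13->C; (4,5):dx=-2,dy=-3->C; (4,6):dx=-8,dy=-12->C; (4,7):dx=-4,dy=-6->C
  (4,8):dx=-7,dy=-13->C; (4,9):dx=-10,dy=-15->C; (5,6):dx=-6,dy=-9->C; (5,7):dx=-2,dy=-3->C
  (5,8):dx=-5,dy=-10->C; (5,9):dx=-8,dy=-12->C; (6,7):dx=+4,dy=+6->C; (6,8):dx=+1,dy=-1->D
  (6,9):dx=-2,dy=-3->C; (7,8):dx=-3,dy=-7->C; (7,9):dx=-6,dy=-9->C; (8,9):dx=-3,dy=-2->C
Step 2: C = 35, D = 1, total pairs = 36.
Step 3: tau = (C - D)/(n(n-1)/2) = (35 - 1)/36 = 0.944444.
Step 4: Exact two-sided p-value (enumerate n! = 362880 permutations of y under H0): p = 0.000050.
Step 5: alpha = 0.05. reject H0.

tau_b = 0.9444 (C=35, D=1), p = 0.000050, reject H0.


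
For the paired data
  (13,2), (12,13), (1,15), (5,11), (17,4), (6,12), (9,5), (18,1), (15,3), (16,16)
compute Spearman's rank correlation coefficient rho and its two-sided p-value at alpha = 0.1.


Step 1: Rank x and y separately (midranks; no ties here).
rank(x): 13->6, 12->5, 1->1, 5->2, 17->9, 6->3, 9->4, 18->10, 15->7, 16->8
rank(y): 2->2, 13->8, 15->9, 11->6, 4->4, 12->7, 5->5, 1->1, 3->3, 16->10
Step 2: d_i = R_x(i) - R_y(i); compute d_i^2.
  (6-2)^2=16, (5-8)^2=9, (1-9)^2=64, (2-6)^2=16, (9-4)^2=25, (3-7)^2=16, (4-5)^2=1, (10-1)^2=81, (7-3)^2=16, (8-10)^2=4
sum(d^2) = 248.
Step 3: rho = 1 - 6*248 / (10*(10^2 - 1)) = 1 - 1488/990 = -0.503030.
Step 4: Under H0, t = rho * sqrt((n-2)/(1-rho^2)) = -1.6462 ~ t(8).
Step 5: Two-sided p-value from the t-distribution with 8 df = 0.138334.
Step 6: alpha = 0.1. fail to reject H0.

rho = -0.5030, p = 0.138334, fail to reject H0 at alpha = 0.1.


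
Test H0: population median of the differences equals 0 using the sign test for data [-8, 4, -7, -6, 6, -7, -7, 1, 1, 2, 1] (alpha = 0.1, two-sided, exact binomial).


Step 1: Discard zero differences. Original n = 11; n_eff = number of nonzero differences = 11.
Nonzero differences (with sign): -8, +4, -7, -6, +6, -7, -7, +1, +1, +2, +1
Step 2: Count signs: positive = 6, negative = 5.
Step 3: Under H0: P(positive) = 0.5, so the number of positives S ~ Bin(11, 0.5).
Step 4: Two-sided exact p-value = sum of Bin(11,0.5) probabilities at or below the observed probability = 1.000000.
Step 5: alpha = 0.1. fail to reject H0.

n_eff = 11, pos = 6, neg = 5, p = 1.000000, fail to reject H0.


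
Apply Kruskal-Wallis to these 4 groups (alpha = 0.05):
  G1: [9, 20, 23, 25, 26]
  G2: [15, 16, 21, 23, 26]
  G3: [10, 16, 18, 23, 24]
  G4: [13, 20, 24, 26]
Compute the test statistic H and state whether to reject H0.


Step 1: Combine all N = 19 observations and assign midranks.
sorted (value, group, rank): (9,G1,1), (10,G3,2), (13,G4,3), (15,G2,4), (16,G2,5.5), (16,G3,5.5), (18,G3,7), (20,G1,8.5), (20,G4,8.5), (21,G2,10), (23,G1,12), (23,G2,12), (23,G3,12), (24,G3,14.5), (24,G4,14.5), (25,G1,16), (26,G1,18), (26,G2,18), (26,G4,18)
Step 2: Sum ranks within each group.
R_1 = 55.5 (n_1 = 5)
R_2 = 49.5 (n_2 = 5)
R_3 = 41 (n_3 = 5)
R_4 = 44 (n_4 = 4)
Step 3: H = 12/(N(N+1)) * sum(R_i^2/n_i) - 3(N+1)
     = 12/(19*20) * (55.5^2/5 + 49.5^2/5 + 41^2/5 + 44^2/4) - 3*20
     = 0.031579 * 1926.3 - 60
     = 0.830526.
Step 4: Ties present; correction factor C = 1 - 66/(19^3 - 19) = 0.990351. Corrected H = 0.830526 / 0.990351 = 0.838618.
Step 5: Under H0, H ~ chi^2(3); p-value = 0.840209.
Step 6: alpha = 0.05. fail to reject H0.

H = 0.8386, df = 3, p = 0.840209, fail to reject H0.


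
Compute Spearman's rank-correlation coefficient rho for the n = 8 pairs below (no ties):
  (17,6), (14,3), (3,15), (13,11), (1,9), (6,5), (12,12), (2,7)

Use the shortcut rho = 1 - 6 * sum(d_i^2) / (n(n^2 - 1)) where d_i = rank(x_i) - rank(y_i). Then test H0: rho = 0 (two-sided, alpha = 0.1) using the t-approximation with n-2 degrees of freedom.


Step 1: Rank x and y separately (midranks; no ties here).
rank(x): 17->8, 14->7, 3->3, 13->6, 1->1, 6->4, 12->5, 2->2
rank(y): 6->3, 3->1, 15->8, 11->6, 9->5, 5->2, 12->7, 7->4
Step 2: d_i = R_x(i) - R_y(i); compute d_i^2.
  (8-3)^2=25, (7-1)^2=36, (3-8)^2=25, (6-6)^2=0, (1-5)^2=16, (4-2)^2=4, (5-7)^2=4, (2-4)^2=4
sum(d^2) = 114.
Step 3: rho = 1 - 6*114 / (8*(8^2 - 1)) = 1 - 684/504 = -0.357143.
Step 4: Under H0, t = rho * sqrt((n-2)/(1-rho^2)) = -0.9366 ~ t(6).
Step 5: Two-sided p-value from the t-distribution with 6 df = 0.385121.
Step 6: alpha = 0.1. fail to reject H0.

rho = -0.3571, p = 0.385121, fail to reject H0 at alpha = 0.1.


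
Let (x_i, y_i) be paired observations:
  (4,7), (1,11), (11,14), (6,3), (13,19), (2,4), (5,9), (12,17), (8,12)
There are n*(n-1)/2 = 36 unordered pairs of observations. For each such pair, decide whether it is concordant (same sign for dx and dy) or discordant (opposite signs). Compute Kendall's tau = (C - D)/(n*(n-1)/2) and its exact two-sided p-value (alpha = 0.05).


Step 1: Enumerate the 36 unordered pairs (i,j) with i<j and classify each by sign(x_j-x_i) * sign(y_j-y_i).
  (1,2):dx=-3,dy=+4->D; (1,3):dx=+7,dy=+7->C; (1,4):dx=+2,dy=-4->D; (1,5):dx=+9,dy=+12->C
  (1,6):dx=-2,dy=-3->C; (1,7):dx=+1,dy=+2->C; (1,8):dx=+8,dy=+10->C; (1,9):dx=+4,dy=+5->C
  (2,3):dx=+10,dy=+3->C; (2,4):dx=+5,dy=-8->D; (2,5):dx=+12,dy=+8->C; (2,6):dx=+1,dy=-7->D
  (2,7):dx=+4,dy=-2->D; (2,8):dx=+11,dy=+6->C; (2,9):dx=+7,dy=+1->C; (3,4):dx=-5,dy=-11->C
  (3,5):dx=+2,dy=+5->C; (3,6):dx=-9,dy=-10->C; (3,7):dx=-6,dy=-5->C; (3,8):dx=+1,dy=+3->C
  (3,9):dx=-3,dy=-2->C; (4,5):dx=+7,dy=+16->C; (4,6):dx=-4,dy=+1->D; (4,7):dx=-1,dy=+6->D
  (4,8):dx=+6,dy=+14->C; (4,9):dx=+2,dy=+9->C; (5,6):dx=-11,dy=-15->C; (5,7):dx=-8,dy=-10->C
  (5,8):dx=-1,dy=-2->C; (5,9):dx=-5,dy=-7->C; (6,7):dx=+3,dy=+5->C; (6,8):dx=+10,dy=+13->C
  (6,9):dx=+6,dy=+8->C; (7,8):dx=+7,dy=+8->C; (7,9):dx=+3,dy=+3->C; (8,9):dx=-4,dy=-5->C
Step 2: C = 29, D = 7, total pairs = 36.
Step 3: tau = (C - D)/(n(n-1)/2) = (29 - 7)/36 = 0.611111.
Step 4: Exact two-sided p-value (enumerate n! = 362880 permutations of y under H0): p = 0.024741.
Step 5: alpha = 0.05. reject H0.

tau_b = 0.6111 (C=29, D=7), p = 0.024741, reject H0.


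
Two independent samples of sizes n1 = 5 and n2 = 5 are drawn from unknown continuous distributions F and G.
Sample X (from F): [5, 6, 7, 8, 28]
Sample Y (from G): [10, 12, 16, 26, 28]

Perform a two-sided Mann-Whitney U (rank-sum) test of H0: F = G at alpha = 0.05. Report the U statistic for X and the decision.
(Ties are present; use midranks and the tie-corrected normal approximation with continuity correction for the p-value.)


Step 1: Combine and sort all 10 observations; assign midranks.
sorted (value, group): (5,X), (6,X), (7,X), (8,X), (10,Y), (12,Y), (16,Y), (26,Y), (28,X), (28,Y)
ranks: 5->1, 6->2, 7->3, 8->4, 10->5, 12->6, 16->7, 26->8, 28->9.5, 28->9.5
Step 2: Rank sum for X: R1 = 1 + 2 + 3 + 4 + 9.5 = 19.5.
Step 3: U_X = R1 - n1(n1+1)/2 = 19.5 - 5*6/2 = 19.5 - 15 = 4.5.
       U_Y = n1*n2 - U_X = 25 - 4.5 = 20.5.
Step 4: Ties are present, so use the tie-corrected normal approximation (with continuity correction) for the p-value.
Step 5: p-value = 0.116074; compare to alpha = 0.05. fail to reject H0.

U_X = 4.5, p = 0.116074, fail to reject H0 at alpha = 0.05.


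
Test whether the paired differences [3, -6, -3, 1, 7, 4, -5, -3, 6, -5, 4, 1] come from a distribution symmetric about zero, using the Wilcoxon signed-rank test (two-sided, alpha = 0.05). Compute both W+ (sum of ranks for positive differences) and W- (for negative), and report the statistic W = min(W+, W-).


Step 1: Drop any zero differences (none here) and take |d_i|.
|d| = [3, 6, 3, 1, 7, 4, 5, 3, 6, 5, 4, 1]
Step 2: Midrank |d_i| (ties get averaged ranks).
ranks: |3|->4, |6|->10.5, |3|->4, |1|->1.5, |7|->12, |4|->6.5, |5|->8.5, |3|->4, |6|->10.5, |5|->8.5, |4|->6.5, |1|->1.5
Step 3: Attach original signs; sum ranks with positive sign and with negative sign.
W+ = 4 + 1.5 + 12 + 6.5 + 10.5 + 6.5 + 1.5 = 42.5
W- = 10.5 + 4 + 8.5 + 4 + 8.5 = 35.5
(Check: W+ + W- = 78 should equal n(n+1)/2 = 78.)
Step 4: Test statistic W = min(W+, W-) = 35.5.
Step 5: Ties in |d|, so use the tie-corrected normal approximation.
        E[W] = n(n+1)/4 = 12*13/4 = 39.
        Tie groups: |d|=1 (t=2), |d|=3 (t=3), |d|=4 (t=2), |d|=5 (t=2), |d|=6 (t=2); sum(t^3 - t) = 48.
        Var[W] = n(n+1)(2n+1)/24 - sum(t^3-t)/48 = 3900/24 - 48/48 = 161.5.
        z = (W - E[W]) / sqrt(Var[W]) = (35.5 - 39) / 12.7083 = -0.2754.
        Two-sided p = 2*Phi(z) = 0.783000.
Step 6: alpha = 0.05. fail to reject H0.

W+ = 42.5, W- = 35.5, W = min = 35.5, p = 0.783000, fail to reject H0.


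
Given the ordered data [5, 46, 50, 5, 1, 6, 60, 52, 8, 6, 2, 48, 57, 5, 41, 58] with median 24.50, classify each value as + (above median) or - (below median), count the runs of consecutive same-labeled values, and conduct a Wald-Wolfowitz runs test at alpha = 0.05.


Step 1: Compute median = 24.50; label A = above, B = below.
Labels in order: BAABBBAABBBAABAA  (n_A = 8, n_B = 8)
Step 2: Count runs R = 8.
Step 3: Under H0 (random ordering), E[R] = 2*n_A*n_B/(n_A+n_B) + 1 = 2*8*8/16 + 1 = 9.0000.
        Var[R] = 2*n_A*n_B*(2*n_A*n_B - n_A - n_B) / ((n_A+n_B)^2 * (n_A+n_B-1)) = 14336/3840 = 3.7333.
        SD[R] = 1.9322.
Step 4: Continuity-corrected z = (R + 0.5 - E[R]) / SD[R] = (8 + 0.5 - 9.0000) / 1.9322 = -0.2588.
Step 5: Two-sided p-value via normal approximation = 2*(1 - Phi(|z|)) = 0.795809.
Step 6: alpha = 0.05. fail to reject H0.

R = 8, z = -0.2588, p = 0.795809, fail to reject H0.


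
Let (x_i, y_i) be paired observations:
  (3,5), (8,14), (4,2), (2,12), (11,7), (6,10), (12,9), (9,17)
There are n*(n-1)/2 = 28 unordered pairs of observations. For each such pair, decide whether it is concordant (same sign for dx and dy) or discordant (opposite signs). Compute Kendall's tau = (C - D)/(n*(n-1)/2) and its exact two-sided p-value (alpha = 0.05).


Step 1: Enumerate the 28 unordered pairs (i,j) with i<j and classify each by sign(x_j-x_i) * sign(y_j-y_i).
  (1,2):dx=+5,dy=+9->C; (1,3):dx=+1,dy=-3->D; (1,4):dx=-1,dy=+7->D; (1,5):dx=+8,dy=+2->C
  (1,6):dx=+3,dy=+5->C; (1,7):dx=+9,dy=+4->C; (1,8):dx=+6,dy=+12->C; (2,3):dx=-4,dy=-12->C
  (2,4):dx=-6,dy=-2->C; (2,5):dx=+3,dy=-7->D; (2,6):dx=-2,dy=-4->C; (2,7):dx=+4,dy=-5->D
  (2,8):dx=+1,dy=+3->C; (3,4):dx=-2,dy=+10->D; (3,5):dx=+7,dy=+5->C; (3,6):dx=+2,dy=+8->C
  (3,7):dx=+8,dy=+7->C; (3,8):dx=+5,dy=+15->C; (4,5):dx=+9,dy=-5->D; (4,6):dx=+4,dy=-2->D
  (4,7):dx=+10,dy=-3->D; (4,8):dx=+7,dy=+5->C; (5,6):dx=-5,dy=+3->D; (5,7):dx=+1,dy=+2->C
  (5,8):dx=-2,dy=+10->D; (6,7):dx=+6,dy=-1->D; (6,8):dx=+3,dy=+7->C; (7,8):dx=-3,dy=+8->D
Step 2: C = 16, D = 12, total pairs = 28.
Step 3: tau = (C - D)/(n(n-1)/2) = (16 - 12)/28 = 0.142857.
Step 4: Exact two-sided p-value (enumerate n! = 40320 permutations of y under H0): p = 0.719544.
Step 5: alpha = 0.05. fail to reject H0.

tau_b = 0.1429 (C=16, D=12), p = 0.719544, fail to reject H0.


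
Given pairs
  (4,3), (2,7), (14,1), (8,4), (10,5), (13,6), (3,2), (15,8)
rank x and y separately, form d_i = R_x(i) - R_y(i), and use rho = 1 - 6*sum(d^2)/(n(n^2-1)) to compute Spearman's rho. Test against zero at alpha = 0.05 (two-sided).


Step 1: Rank x and y separately (midranks; no ties here).
rank(x): 4->3, 2->1, 14->7, 8->4, 10->5, 13->6, 3->2, 15->8
rank(y): 3->3, 7->7, 1->1, 4->4, 5->5, 6->6, 2->2, 8->8
Step 2: d_i = R_x(i) - R_y(i); compute d_i^2.
  (3-3)^2=0, (1-7)^2=36, (7-1)^2=36, (4-4)^2=0, (5-5)^2=0, (6-6)^2=0, (2-2)^2=0, (8-8)^2=0
sum(d^2) = 72.
Step 3: rho = 1 - 6*72 / (8*(8^2 - 1)) = 1 - 432/504 = 0.142857.
Step 4: Under H0, t = rho * sqrt((n-2)/(1-rho^2)) = 0.3536 ~ t(6).
Step 5: Two-sided p-value from the t-distribution with 6 df = 0.735765.
Step 6: alpha = 0.05. fail to reject H0.

rho = 0.1429, p = 0.735765, fail to reject H0 at alpha = 0.05.


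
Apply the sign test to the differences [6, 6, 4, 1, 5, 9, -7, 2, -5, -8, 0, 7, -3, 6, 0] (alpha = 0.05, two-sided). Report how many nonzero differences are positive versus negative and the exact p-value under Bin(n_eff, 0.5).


Step 1: Discard zero differences. Original n = 15; n_eff = number of nonzero differences = 13.
Nonzero differences (with sign): +6, +6, +4, +1, +5, +9, -7, +2, -5, -8, +7, -3, +6
Step 2: Count signs: positive = 9, negative = 4.
Step 3: Under H0: P(positive) = 0.5, so the number of positives S ~ Bin(13, 0.5).
Step 4: Two-sided exact p-value = sum of Bin(13,0.5) probabilities at or below the observed probability = 0.266846.
Step 5: alpha = 0.05. fail to reject H0.

n_eff = 13, pos = 9, neg = 4, p = 0.266846, fail to reject H0.


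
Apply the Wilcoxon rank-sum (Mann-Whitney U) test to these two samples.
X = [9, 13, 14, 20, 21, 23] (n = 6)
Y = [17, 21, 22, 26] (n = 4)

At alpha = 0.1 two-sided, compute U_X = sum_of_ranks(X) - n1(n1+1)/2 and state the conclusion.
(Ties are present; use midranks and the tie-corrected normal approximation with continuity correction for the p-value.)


Step 1: Combine and sort all 10 observations; assign midranks.
sorted (value, group): (9,X), (13,X), (14,X), (17,Y), (20,X), (21,X), (21,Y), (22,Y), (23,X), (26,Y)
ranks: 9->1, 13->2, 14->3, 17->4, 20->5, 21->6.5, 21->6.5, 22->8, 23->9, 26->10
Step 2: Rank sum for X: R1 = 1 + 2 + 3 + 5 + 6.5 + 9 = 26.5.
Step 3: U_X = R1 - n1(n1+1)/2 = 26.5 - 6*7/2 = 26.5 - 21 = 5.5.
       U_Y = n1*n2 - U_X = 24 - 5.5 = 18.5.
Step 4: Ties are present, so use the tie-corrected normal approximation (with continuity correction) for the p-value.
Step 5: p-value = 0.199458; compare to alpha = 0.1. fail to reject H0.

U_X = 5.5, p = 0.199458, fail to reject H0 at alpha = 0.1.


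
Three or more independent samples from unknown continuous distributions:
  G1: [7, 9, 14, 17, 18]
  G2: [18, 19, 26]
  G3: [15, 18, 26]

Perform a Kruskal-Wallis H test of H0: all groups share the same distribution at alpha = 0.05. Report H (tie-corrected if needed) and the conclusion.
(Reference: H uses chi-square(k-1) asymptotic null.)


Step 1: Combine all N = 11 observations and assign midranks.
sorted (value, group, rank): (7,G1,1), (9,G1,2), (14,G1,3), (15,G3,4), (17,G1,5), (18,G1,7), (18,G2,7), (18,G3,7), (19,G2,9), (26,G2,10.5), (26,G3,10.5)
Step 2: Sum ranks within each group.
R_1 = 18 (n_1 = 5)
R_2 = 26.5 (n_2 = 3)
R_3 = 21.5 (n_3 = 3)
Step 3: H = 12/(N(N+1)) * sum(R_i^2/n_i) - 3(N+1)
     = 12/(11*12) * (18^2/5 + 26.5^2/3 + 21.5^2/3) - 3*12
     = 0.090909 * 452.967 - 36
     = 5.178788.
Step 4: Ties present; correction factor C = 1 - 30/(11^3 - 11) = 0.977273. Corrected H = 5.178788 / 0.977273 = 5.299225.
Step 5: Under H0, H ~ chi^2(2); p-value = 0.070679.
Step 6: alpha = 0.05. fail to reject H0.

H = 5.2992, df = 2, p = 0.070679, fail to reject H0.


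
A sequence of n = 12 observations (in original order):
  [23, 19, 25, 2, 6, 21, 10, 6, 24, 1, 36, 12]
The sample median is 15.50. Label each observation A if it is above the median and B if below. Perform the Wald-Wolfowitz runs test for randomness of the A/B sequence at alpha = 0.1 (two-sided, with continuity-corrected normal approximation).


Step 1: Compute median = 15.50; label A = above, B = below.
Labels in order: AAABBABBABAB  (n_A = 6, n_B = 6)
Step 2: Count runs R = 8.
Step 3: Under H0 (random ordering), E[R] = 2*n_A*n_B/(n_A+n_B) + 1 = 2*6*6/12 + 1 = 7.0000.
        Var[R] = 2*n_A*n_B*(2*n_A*n_B - n_A - n_B) / ((n_A+n_B)^2 * (n_A+n_B-1)) = 4320/1584 = 2.7273.
        SD[R] = 1.6514.
Step 4: Continuity-corrected z = (R - 0.5 - E[R]) / SD[R] = (8 - 0.5 - 7.0000) / 1.6514 = 0.3028.
Step 5: Two-sided p-value via normal approximation = 2*(1 - Phi(|z|)) = 0.762069.
Step 6: alpha = 0.1. fail to reject H0.

R = 8, z = 0.3028, p = 0.762069, fail to reject H0.


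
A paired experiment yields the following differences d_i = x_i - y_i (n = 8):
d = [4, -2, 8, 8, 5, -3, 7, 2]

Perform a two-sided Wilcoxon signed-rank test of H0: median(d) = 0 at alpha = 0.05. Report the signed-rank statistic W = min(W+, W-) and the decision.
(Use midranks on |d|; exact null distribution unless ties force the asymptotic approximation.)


Step 1: Drop any zero differences (none here) and take |d_i|.
|d| = [4, 2, 8, 8, 5, 3, 7, 2]
Step 2: Midrank |d_i| (ties get averaged ranks).
ranks: |4|->4, |2|->1.5, |8|->7.5, |8|->7.5, |5|->5, |3|->3, |7|->6, |2|->1.5
Step 3: Attach original signs; sum ranks with positive sign and with negative sign.
W+ = 4 + 7.5 + 7.5 + 5 + 6 + 1.5 = 31.5
W- = 1.5 + 3 = 4.5
(Check: W+ + W- = 36 should equal n(n+1)/2 = 36.)
Step 4: Test statistic W = min(W+, W-) = 4.5.
Step 5: Ties in |d|, so use the tie-corrected normal approximation.
        E[W] = n(n+1)/4 = 8*9/4 = 18.
        Tie groups: |d|=2 (t=2), |d|=8 (t=2); sum(t^3 - t) = 12.
        Var[W] = n(n+1)(2n+1)/24 - sum(t^3-t)/48 = 1224/24 - 12/48 = 50.75.
        z = (W - E[W]) / sqrt(Var[W]) = (4.5 - 18) / 7.1239 = -1.8950.
        Two-sided p = 2*Phi(z) = 0.058089.
Step 6: alpha = 0.05. fail to reject H0.

W+ = 31.5, W- = 4.5, W = min = 4.5, p = 0.058089, fail to reject H0.


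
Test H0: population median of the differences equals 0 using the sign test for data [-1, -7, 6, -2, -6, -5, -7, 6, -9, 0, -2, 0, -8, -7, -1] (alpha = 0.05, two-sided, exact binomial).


Step 1: Discard zero differences. Original n = 15; n_eff = number of nonzero differences = 13.
Nonzero differences (with sign): -1, -7, +6, -2, -6, -5, -7, +6, -9, -2, -8, -7, -1
Step 2: Count signs: positive = 2, negative = 11.
Step 3: Under H0: P(positive) = 0.5, so the number of positives S ~ Bin(13, 0.5).
Step 4: Two-sided exact p-value = sum of Bin(13,0.5) probabilities at or below the observed probability = 0.022461.
Step 5: alpha = 0.05. reject H0.

n_eff = 13, pos = 2, neg = 11, p = 0.022461, reject H0.


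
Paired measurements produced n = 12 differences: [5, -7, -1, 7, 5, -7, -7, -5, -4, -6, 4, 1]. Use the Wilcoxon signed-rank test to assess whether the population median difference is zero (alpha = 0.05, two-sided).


Step 1: Drop any zero differences (none here) and take |d_i|.
|d| = [5, 7, 1, 7, 5, 7, 7, 5, 4, 6, 4, 1]
Step 2: Midrank |d_i| (ties get averaged ranks).
ranks: |5|->6, |7|->10.5, |1|->1.5, |7|->10.5, |5|->6, |7|->10.5, |7|->10.5, |5|->6, |4|->3.5, |6|->8, |4|->3.5, |1|->1.5
Step 3: Attach original signs; sum ranks with positive sign and with negative sign.
W+ = 6 + 10.5 + 6 + 3.5 + 1.5 = 27.5
W- = 10.5 + 1.5 + 10.5 + 10.5 + 6 + 3.5 + 8 = 50.5
(Check: W+ + W- = 78 should equal n(n+1)/2 = 78.)
Step 4: Test statistic W = min(W+, W-) = 27.5.
Step 5: Ties in |d|, so use the tie-corrected normal approximation.
        E[W] = n(n+1)/4 = 12*13/4 = 39.
        Tie groups: |d|=1 (t=2), |d|=4 (t=2), |d|=5 (t=3), |d|=7 (t=4); sum(t^3 - t) = 96.
        Var[W] = n(n+1)(2n+1)/24 - sum(t^3-t)/48 = 3900/24 - 96/48 = 160.5.
        z = (W - E[W]) / sqrt(Var[W]) = (27.5 - 39) / 12.6689 = -0.9077.
        Two-sided p = 2*Phi(z) = 0.364017.
Step 6: alpha = 0.05. fail to reject H0.

W+ = 27.5, W- = 50.5, W = min = 27.5, p = 0.364017, fail to reject H0.


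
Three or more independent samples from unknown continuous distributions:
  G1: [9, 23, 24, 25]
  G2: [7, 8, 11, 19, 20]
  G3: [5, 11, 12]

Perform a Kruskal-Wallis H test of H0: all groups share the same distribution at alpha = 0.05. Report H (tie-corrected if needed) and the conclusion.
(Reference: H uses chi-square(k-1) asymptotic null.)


Step 1: Combine all N = 12 observations and assign midranks.
sorted (value, group, rank): (5,G3,1), (7,G2,2), (8,G2,3), (9,G1,4), (11,G2,5.5), (11,G3,5.5), (12,G3,7), (19,G2,8), (20,G2,9), (23,G1,10), (24,G1,11), (25,G1,12)
Step 2: Sum ranks within each group.
R_1 = 37 (n_1 = 4)
R_2 = 27.5 (n_2 = 5)
R_3 = 13.5 (n_3 = 3)
Step 3: H = 12/(N(N+1)) * sum(R_i^2/n_i) - 3(N+1)
     = 12/(12*13) * (37^2/4 + 27.5^2/5 + 13.5^2/3) - 3*13
     = 0.076923 * 554.25 - 39
     = 3.634615.
Step 4: Ties present; correction factor C = 1 - 6/(12^3 - 12) = 0.996503. Corrected H = 3.634615 / 0.996503 = 3.647368.
Step 5: Under H0, H ~ chi^2(2); p-value = 0.161430.
Step 6: alpha = 0.05. fail to reject H0.

H = 3.6474, df = 2, p = 0.161430, fail to reject H0.


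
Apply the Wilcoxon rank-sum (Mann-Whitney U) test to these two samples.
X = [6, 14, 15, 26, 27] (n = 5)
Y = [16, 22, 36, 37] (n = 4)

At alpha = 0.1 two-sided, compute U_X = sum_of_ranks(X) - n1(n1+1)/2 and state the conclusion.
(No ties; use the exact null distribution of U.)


Step 1: Combine and sort all 9 observations; assign midranks.
sorted (value, group): (6,X), (14,X), (15,X), (16,Y), (22,Y), (26,X), (27,X), (36,Y), (37,Y)
ranks: 6->1, 14->2, 15->3, 16->4, 22->5, 26->6, 27->7, 36->8, 37->9
Step 2: Rank sum for X: R1 = 1 + 2 + 3 + 6 + 7 = 19.
Step 3: U_X = R1 - n1(n1+1)/2 = 19 - 5*6/2 = 19 - 15 = 4.
       U_Y = n1*n2 - U_X = 20 - 4 = 16.
Step 4: No ties, so the exact null distribution of U (based on enumerating the C(9,5) = 126 equally likely rank assignments) gives the two-sided p-value.
Step 5: p-value = 0.190476; compare to alpha = 0.1. fail to reject H0.

U_X = 4, p = 0.190476, fail to reject H0 at alpha = 0.1.


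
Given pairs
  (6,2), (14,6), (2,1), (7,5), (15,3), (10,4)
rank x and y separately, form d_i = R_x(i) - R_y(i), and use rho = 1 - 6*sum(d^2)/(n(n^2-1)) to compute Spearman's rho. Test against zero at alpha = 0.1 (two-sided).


Step 1: Rank x and y separately (midranks; no ties here).
rank(x): 6->2, 14->5, 2->1, 7->3, 15->6, 10->4
rank(y): 2->2, 6->6, 1->1, 5->5, 3->3, 4->4
Step 2: d_i = R_x(i) - R_y(i); compute d_i^2.
  (2-2)^2=0, (5-6)^2=1, (1-1)^2=0, (3-5)^2=4, (6-3)^2=9, (4-4)^2=0
sum(d^2) = 14.
Step 3: rho = 1 - 6*14 / (6*(6^2 - 1)) = 1 - 84/210 = 0.600000.
Step 4: Under H0, t = rho * sqrt((n-2)/(1-rho^2)) = 1.5000 ~ t(4).
Step 5: Two-sided p-value from the t-distribution with 4 df = 0.208000.
Step 6: alpha = 0.1. fail to reject H0.

rho = 0.6000, p = 0.208000, fail to reject H0 at alpha = 0.1.


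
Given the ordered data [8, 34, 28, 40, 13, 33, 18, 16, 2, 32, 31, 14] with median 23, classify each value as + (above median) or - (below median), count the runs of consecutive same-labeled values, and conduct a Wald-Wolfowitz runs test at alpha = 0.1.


Step 1: Compute median = 23; label A = above, B = below.
Labels in order: BAAABABBBAAB  (n_A = 6, n_B = 6)
Step 2: Count runs R = 7.
Step 3: Under H0 (random ordering), E[R] = 2*n_A*n_B/(n_A+n_B) + 1 = 2*6*6/12 + 1 = 7.0000.
        Var[R] = 2*n_A*n_B*(2*n_A*n_B - n_A - n_B) / ((n_A+n_B)^2 * (n_A+n_B-1)) = 4320/1584 = 2.7273.
        SD[R] = 1.6514.
Step 4: R = E[R], so z = 0 with no continuity correction.
Step 5: Two-sided p-value via normal approximation = 2*(1 - Phi(|z|)) = 1.000000.
Step 6: alpha = 0.1. fail to reject H0.

R = 7, z = 0.0000, p = 1.000000, fail to reject H0.


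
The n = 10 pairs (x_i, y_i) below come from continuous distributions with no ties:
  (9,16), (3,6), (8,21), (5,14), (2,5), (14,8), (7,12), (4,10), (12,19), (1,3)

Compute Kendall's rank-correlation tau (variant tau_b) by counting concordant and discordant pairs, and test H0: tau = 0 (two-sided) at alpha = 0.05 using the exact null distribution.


Step 1: Enumerate the 45 unordered pairs (i,j) with i<j and classify each by sign(x_j-x_i) * sign(y_j-y_i).
  (1,2):dx=-6,dy=-10->C; (1,3):dx=-1,dy=+5->D; (1,4):dx=-4,dy=-2->C; (1,5):dx=-7,dy=-11->C
  (1,6):dx=+5,dy=-8->D; (1,7):dx=-2,dy=-4->C; (1,8):dx=-5,dy=-6->C; (1,9):dx=+3,dy=+3->C
  (1,10):dx=-8,dy=-13->C; (2,3):dx=+5,dy=+15->C; (2,4):dx=+2,dy=+8->C; (2,5):dx=-1,dy=-1->C
  (2,6):dx=+11,dy=+2->C; (2,7):dx=+4,dy=+6->C; (2,8):dx=+1,dy=+4->C; (2,9):dx=+9,dy=+13->C
  (2,10):dx=-2,dy=-3->C; (3,4):dx=-3,dy=-7->C; (3,5):dx=-6,dy=-16->C; (3,6):dx=+6,dy=-13->D
  (3,7):dx=-1,dy=-9->C; (3,8):dx=-4,dy=-11->C; (3,9):dx=+4,dy=-2->D; (3,10):dx=-7,dy=-18->C
  (4,5):dx=-3,dy=-9->C; (4,6):dx=+9,dy=-6->D; (4,7):dx=+2,dy=-2->D; (4,8):dx=-1,dy=-4->C
  (4,9):dx=+7,dy=+5->C; (4,10):dx=-4,dy=-11->C; (5,6):dx=+12,dy=+3->C; (5,7):dx=+5,dy=+7->C
  (5,8):dx=+2,dy=+5->C; (5,9):dx=+10,dy=+14->C; (5,10):dx=-1,dy=-2->C; (6,7):dx=-7,dy=+4->D
  (6,8):dx=-10,dy=+2->D; (6,9):dx=-2,dy=+11->D; (6,10):dx=-13,dy=-5->C; (7,8):dx=-3,dy=-2->C
  (7,9):dx=+5,dy=+7->C; (7,10):dx=-6,dy=-9->C; (8,9):dx=+8,dy=+9->C; (8,10):dx=-3,dy=-7->C
  (9,10):dx=-11,dy=-16->C
Step 2: C = 36, D = 9, total pairs = 45.
Step 3: tau = (C - D)/(n(n-1)/2) = (36 - 9)/45 = 0.600000.
Step 4: Exact two-sided p-value (enumerate n! = 3628800 permutations of y under H0): p = 0.016666.
Step 5: alpha = 0.05. reject H0.

tau_b = 0.6000 (C=36, D=9), p = 0.016666, reject H0.


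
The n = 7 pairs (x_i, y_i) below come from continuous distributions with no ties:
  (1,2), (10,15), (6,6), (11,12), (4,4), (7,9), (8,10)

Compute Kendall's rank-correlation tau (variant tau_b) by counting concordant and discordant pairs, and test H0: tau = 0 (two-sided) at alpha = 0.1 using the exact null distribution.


Step 1: Enumerate the 21 unordered pairs (i,j) with i<j and classify each by sign(x_j-x_i) * sign(y_j-y_i).
  (1,2):dx=+9,dy=+13->C; (1,3):dx=+5,dy=+4->C; (1,4):dx=+10,dy=+10->C; (1,5):dx=+3,dy=+2->C
  (1,6):dx=+6,dy=+7->C; (1,7):dx=+7,dy=+8->C; (2,3):dx=-4,dy=-9->C; (2,4):dx=+1,dy=-3->D
  (2,5):dx=-6,dy=-11->C; (2,6):dx=-3,dy=-6->C; (2,7):dx=-2,dy=-5->C; (3,4):dx=+5,dy=+6->C
  (3,5):dx=-2,dy=-2->C; (3,6):dx=+1,dy=+3->C; (3,7):dx=+2,dy=+4->C; (4,5):dx=-7,dy=-8->C
  (4,6):dx=-4,dy=-3->C; (4,7):dx=-3,dy=-2->C; (5,6):dx=+3,dy=+5->C; (5,7):dx=+4,dy=+6->C
  (6,7):dx=+1,dy=+1->C
Step 2: C = 20, D = 1, total pairs = 21.
Step 3: tau = (C - D)/(n(n-1)/2) = (20 - 1)/21 = 0.904762.
Step 4: Exact two-sided p-value (enumerate n! = 5040 permutations of y under H0): p = 0.002778.
Step 5: alpha = 0.1. reject H0.

tau_b = 0.9048 (C=20, D=1), p = 0.002778, reject H0.


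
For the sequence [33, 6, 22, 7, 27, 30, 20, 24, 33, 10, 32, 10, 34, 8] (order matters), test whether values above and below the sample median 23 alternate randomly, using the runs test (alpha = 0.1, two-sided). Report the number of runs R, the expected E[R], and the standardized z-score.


Step 1: Compute median = 23; label A = above, B = below.
Labels in order: ABBBAABAABABAB  (n_A = 7, n_B = 7)
Step 2: Count runs R = 10.
Step 3: Under H0 (random ordering), E[R] = 2*n_A*n_B/(n_A+n_B) + 1 = 2*7*7/14 + 1 = 8.0000.
        Var[R] = 2*n_A*n_B*(2*n_A*n_B - n_A - n_B) / ((n_A+n_B)^2 * (n_A+n_B-1)) = 8232/2548 = 3.2308.
        SD[R] = 1.7974.
Step 4: Continuity-corrected z = (R - 0.5 - E[R]) / SD[R] = (10 - 0.5 - 8.0000) / 1.7974 = 0.8345.
Step 5: Two-sided p-value via normal approximation = 2*(1 - Phi(|z|)) = 0.403986.
Step 6: alpha = 0.1. fail to reject H0.

R = 10, z = 0.8345, p = 0.403986, fail to reject H0.
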